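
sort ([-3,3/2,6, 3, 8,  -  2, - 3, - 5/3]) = [ - 3, - 3, - 2,-5/3, 3/2,3,6,  8 ]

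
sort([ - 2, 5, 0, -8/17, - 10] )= [  -  10, -2, - 8/17, 0, 5 ] 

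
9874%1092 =46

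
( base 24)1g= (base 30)1A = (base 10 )40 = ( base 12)34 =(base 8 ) 50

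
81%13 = 3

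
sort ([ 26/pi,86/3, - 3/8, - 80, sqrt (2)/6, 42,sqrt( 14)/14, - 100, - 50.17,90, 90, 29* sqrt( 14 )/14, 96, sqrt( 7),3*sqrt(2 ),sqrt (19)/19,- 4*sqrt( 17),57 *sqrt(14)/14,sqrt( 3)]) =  [ - 100, - 80, - 50.17, - 4 *sqrt (17),-3/8,sqrt ( 19)/19,  sqrt (2) /6,  sqrt( 14)/14,sqrt (3) , sqrt (7),3*sqrt( 2),29 * sqrt (14)/14,26/pi,57*sqrt(14)/14, 86/3,  42,90, 90,96]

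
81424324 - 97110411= -15686087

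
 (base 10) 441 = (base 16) 1B9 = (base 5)3231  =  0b110111001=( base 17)18g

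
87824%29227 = 143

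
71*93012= 6603852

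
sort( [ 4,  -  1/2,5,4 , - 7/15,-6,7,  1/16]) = [ - 6, - 1/2,  -  7/15, 1/16,4 , 4, 5,  7] 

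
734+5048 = 5782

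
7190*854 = 6140260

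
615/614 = 1 + 1/614 = 1.00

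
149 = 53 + 96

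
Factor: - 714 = -2^1*3^1 * 7^1*17^1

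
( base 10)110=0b1101110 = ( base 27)42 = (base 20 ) 5A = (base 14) 7c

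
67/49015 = 67/49015 = 0.00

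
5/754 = 5/754 =0.01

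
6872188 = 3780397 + 3091791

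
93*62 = 5766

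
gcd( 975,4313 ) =1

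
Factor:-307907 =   -  163^1*1889^1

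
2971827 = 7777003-4805176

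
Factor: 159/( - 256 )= - 2^( - 8 )  *  3^1*  53^1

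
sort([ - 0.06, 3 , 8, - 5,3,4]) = [  -  5,-0.06, 3 , 3,  4, 8 ]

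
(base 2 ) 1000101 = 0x45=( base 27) 2f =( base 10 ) 69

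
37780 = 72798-35018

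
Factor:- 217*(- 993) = 3^1*7^1 * 31^1*331^1 =215481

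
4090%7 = 2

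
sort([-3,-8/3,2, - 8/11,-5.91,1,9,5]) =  [ - 5.91, - 3,-8/3,  -  8/11, 1 , 2 , 5,9 ] 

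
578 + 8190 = 8768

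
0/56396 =0 = 0.00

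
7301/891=8 + 173/891=8.19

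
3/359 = 3/359= 0.01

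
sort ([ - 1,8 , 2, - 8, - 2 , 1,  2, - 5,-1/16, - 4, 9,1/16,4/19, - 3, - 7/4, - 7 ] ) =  [ - 8, - 7, - 5, - 4, -3,  -  2, - 7/4, - 1, - 1/16,1/16,4/19,1,2, 2,8,9]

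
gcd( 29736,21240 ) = 4248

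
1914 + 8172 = 10086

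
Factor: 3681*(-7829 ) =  - 28818549 = -  3^2*409^1 * 7829^1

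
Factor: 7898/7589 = 2^1*11^1*359^1*7589^(-1)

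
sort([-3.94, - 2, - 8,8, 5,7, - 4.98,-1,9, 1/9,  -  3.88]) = [ - 8,-4.98,-3.94, - 3.88, - 2,  -  1,1/9,5 , 7,8, 9]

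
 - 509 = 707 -1216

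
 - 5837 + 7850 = 2013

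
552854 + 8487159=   9040013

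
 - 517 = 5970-6487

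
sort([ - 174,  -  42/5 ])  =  [ - 174 , -42/5 ]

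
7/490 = 1/70 =0.01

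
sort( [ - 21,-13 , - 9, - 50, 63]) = [ - 50, - 21, - 13, - 9,63 ] 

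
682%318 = 46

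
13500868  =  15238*886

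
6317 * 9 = 56853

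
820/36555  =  164/7311 = 0.02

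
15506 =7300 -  -8206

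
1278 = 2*639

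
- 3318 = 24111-27429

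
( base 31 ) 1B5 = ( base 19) 3bf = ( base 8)2433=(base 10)1307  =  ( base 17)48f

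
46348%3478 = 1134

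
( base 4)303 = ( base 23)25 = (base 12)43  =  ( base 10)51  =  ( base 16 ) 33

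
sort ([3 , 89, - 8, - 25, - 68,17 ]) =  [ - 68, - 25,-8,3,17,89 ] 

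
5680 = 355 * 16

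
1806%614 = 578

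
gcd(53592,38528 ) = 56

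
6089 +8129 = 14218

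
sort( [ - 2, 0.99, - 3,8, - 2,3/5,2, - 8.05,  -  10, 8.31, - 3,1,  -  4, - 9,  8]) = [ - 10,-9,- 8.05, - 4 ,  -  3, - 3, -2, - 2, 3/5, 0.99, 1, 2, 8,8, 8.31]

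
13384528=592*22609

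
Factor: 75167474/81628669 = 2^1 * 199^1*188863^1*81628669^( -1)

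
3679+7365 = 11044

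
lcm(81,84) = 2268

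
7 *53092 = 371644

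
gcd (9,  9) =9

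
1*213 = 213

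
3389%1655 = 79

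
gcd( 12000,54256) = 16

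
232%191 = 41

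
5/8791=5/8791 = 0.00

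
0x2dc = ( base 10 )732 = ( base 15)33C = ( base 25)147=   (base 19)20a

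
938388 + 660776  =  1599164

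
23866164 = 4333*5508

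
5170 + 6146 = 11316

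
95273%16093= 14808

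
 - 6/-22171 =6/22171= 0.00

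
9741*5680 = 55328880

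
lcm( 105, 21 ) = 105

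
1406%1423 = 1406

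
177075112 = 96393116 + 80681996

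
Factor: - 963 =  - 3^2 * 107^1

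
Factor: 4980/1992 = 2^( - 1 )*5^1 = 5/2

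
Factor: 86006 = 2^1*43003^1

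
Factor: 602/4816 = 1/8 = 2^(-3 )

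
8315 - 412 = 7903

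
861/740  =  1 + 121/740 = 1.16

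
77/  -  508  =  -1 + 431/508 = - 0.15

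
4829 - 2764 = 2065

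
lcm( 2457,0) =0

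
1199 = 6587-5388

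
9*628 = 5652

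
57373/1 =57373 = 57373.00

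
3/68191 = 3/68191  =  0.00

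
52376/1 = 52376 = 52376.00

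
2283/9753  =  761/3251= 0.23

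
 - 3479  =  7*(-497 )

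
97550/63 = 97550/63 = 1548.41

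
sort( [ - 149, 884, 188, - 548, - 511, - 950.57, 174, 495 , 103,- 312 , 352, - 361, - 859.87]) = [ - 950.57, - 859.87, - 548 ,- 511, - 361, - 312,-149, 103, 174, 188 , 352, 495, 884]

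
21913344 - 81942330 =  - 60028986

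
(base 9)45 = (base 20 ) 21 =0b101001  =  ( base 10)41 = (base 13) 32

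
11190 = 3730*3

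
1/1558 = 1/1558 = 0.00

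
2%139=2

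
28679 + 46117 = 74796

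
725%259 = 207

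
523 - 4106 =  - 3583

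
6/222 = 1/37=0.03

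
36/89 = 36/89 = 0.40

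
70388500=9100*7735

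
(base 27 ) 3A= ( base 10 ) 91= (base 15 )61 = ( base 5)331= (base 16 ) 5b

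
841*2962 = 2491042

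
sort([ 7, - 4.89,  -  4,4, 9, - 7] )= [ - 7,-4.89, - 4, 4, 7,9 ]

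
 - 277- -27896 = 27619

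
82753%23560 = 12073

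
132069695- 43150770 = 88918925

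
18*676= 12168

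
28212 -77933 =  - 49721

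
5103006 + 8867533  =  13970539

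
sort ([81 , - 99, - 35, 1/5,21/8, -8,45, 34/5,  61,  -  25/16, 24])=[- 99, - 35, - 8,- 25/16,1/5, 21/8 , 34/5, 24, 45, 61, 81] 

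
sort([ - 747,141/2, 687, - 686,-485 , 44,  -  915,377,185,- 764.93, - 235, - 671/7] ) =[ - 915,-764.93, - 747,-686 , - 485 ,- 235, - 671/7, 44,  141/2, 185, 377,687]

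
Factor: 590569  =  7^1*239^1*353^1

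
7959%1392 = 999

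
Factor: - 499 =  -499^1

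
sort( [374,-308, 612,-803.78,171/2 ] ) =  [ - 803.78, - 308, 171/2, 374, 612 ]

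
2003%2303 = 2003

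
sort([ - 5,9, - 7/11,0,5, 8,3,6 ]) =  [ - 5, - 7/11,0 , 3, 5,  6, 8,  9 ] 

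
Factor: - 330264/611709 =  - 110088/203903=-  2^3*3^2*7^(  -  1)*11^1*139^1*29129^(-1) 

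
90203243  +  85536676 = 175739919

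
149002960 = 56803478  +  92199482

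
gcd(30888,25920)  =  216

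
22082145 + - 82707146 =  - 60625001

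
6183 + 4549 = 10732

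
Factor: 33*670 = 2^1*3^1*5^1*11^1*67^1 = 22110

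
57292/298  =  28646/149 = 192.26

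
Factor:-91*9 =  - 3^2*7^1*13^1 = - 819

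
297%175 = 122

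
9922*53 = 525866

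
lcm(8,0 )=0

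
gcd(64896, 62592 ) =384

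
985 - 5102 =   -  4117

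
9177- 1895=7282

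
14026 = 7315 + 6711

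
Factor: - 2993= - 41^1 * 73^1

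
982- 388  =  594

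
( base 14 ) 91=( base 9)151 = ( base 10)127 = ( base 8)177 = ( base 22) 5h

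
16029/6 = 2671+1/2 = 2671.50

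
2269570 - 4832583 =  - 2563013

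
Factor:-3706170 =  - 2^1*3^1*5^1 *13^2 * 17^1 *43^1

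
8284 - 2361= 5923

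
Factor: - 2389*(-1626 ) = 3884514= 2^1*3^1 * 271^1*2389^1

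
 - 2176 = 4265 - 6441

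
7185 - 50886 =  - 43701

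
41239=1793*23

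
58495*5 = 292475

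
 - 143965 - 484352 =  - 628317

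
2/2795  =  2/2795 = 0.00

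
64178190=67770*947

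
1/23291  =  1/23291= 0.00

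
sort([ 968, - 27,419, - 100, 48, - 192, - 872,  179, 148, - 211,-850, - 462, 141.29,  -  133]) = [ - 872, - 850, - 462, - 211, - 192,- 133, - 100,-27,48,  141.29,  148,  179,419 , 968 ] 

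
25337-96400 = - 71063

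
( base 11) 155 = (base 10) 181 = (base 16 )B5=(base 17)AB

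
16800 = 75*224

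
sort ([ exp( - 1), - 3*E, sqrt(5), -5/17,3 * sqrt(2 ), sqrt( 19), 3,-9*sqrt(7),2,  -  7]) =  [- 9 * sqrt(7),  -  3*E, - 7,  -  5/17, exp( -1),  2,  sqrt(5),3 , 3*sqrt (2 ), sqrt (19 )]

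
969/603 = 323/201=1.61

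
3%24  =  3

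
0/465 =0 = 0.00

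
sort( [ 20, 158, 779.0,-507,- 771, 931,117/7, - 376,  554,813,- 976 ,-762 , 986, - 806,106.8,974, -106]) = [- 976,-806, -771, - 762, - 507, - 376,  -  106, 117/7, 20, 106.8, 158, 554, 779.0,813, 931,974 , 986]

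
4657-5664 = -1007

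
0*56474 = 0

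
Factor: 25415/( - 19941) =-65/51  =  -3^(-1) * 5^1* 13^1*17^( - 1)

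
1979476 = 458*4322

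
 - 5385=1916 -7301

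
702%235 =232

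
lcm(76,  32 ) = 608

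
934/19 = 934/19 = 49.16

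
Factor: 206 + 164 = 2^1*5^1*37^1 = 370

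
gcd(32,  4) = 4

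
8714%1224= 146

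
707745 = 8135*87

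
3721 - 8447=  - 4726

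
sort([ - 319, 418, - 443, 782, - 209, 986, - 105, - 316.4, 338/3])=[ - 443, - 319,-316.4, - 209,-105,338/3,418 , 782,986]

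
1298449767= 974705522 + 323744245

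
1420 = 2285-865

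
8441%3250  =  1941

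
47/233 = 47/233 = 0.20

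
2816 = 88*32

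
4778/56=85+9/28= 85.32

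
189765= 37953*5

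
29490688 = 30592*964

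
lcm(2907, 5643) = 95931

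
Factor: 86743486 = 2^1 * 17^1 * 2551279^1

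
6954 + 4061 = 11015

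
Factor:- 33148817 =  - 13^1*251^1*10159^1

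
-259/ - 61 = 4 + 15/61 = 4.25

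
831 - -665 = 1496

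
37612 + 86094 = 123706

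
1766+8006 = 9772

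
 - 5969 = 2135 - 8104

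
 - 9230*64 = -590720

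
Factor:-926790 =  - 2^1*3^1*5^1*30893^1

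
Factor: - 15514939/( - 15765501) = 3^(-1 )*11^1* 1410449^1*5255167^( - 1) 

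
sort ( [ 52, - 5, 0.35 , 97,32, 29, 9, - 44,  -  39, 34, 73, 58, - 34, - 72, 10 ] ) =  [ - 72 , - 44,-39, - 34, - 5, 0.35,  9, 10, 29,32, 34, 52,58,73, 97]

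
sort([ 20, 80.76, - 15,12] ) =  [ - 15, 12,20, 80.76] 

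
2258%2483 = 2258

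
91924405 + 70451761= 162376166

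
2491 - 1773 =718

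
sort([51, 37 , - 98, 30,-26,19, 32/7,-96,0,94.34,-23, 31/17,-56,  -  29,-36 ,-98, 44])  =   [ - 98,  -  98 , - 96,-56, - 36, - 29,-26,-23,0,31/17,32/7,19,30, 37, 44 , 51, 94.34] 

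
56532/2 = 28266= 28266.00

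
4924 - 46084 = - 41160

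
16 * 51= 816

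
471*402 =189342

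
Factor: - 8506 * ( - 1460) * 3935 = 2^3 * 5^2 * 73^1 * 787^1*4253^1 = 48867820600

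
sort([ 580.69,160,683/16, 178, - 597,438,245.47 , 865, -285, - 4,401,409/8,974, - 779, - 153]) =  [ - 779 , - 597, - 285, - 153,-4, 683/16,409/8 , 160,  178,245.47, 401,438, 580.69,865,974] 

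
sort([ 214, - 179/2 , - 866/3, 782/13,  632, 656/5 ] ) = [ - 866/3, -179/2,782/13,  656/5,214, 632]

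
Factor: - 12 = - 2^2*3^1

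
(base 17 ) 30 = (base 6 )123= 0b110011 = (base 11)47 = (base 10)51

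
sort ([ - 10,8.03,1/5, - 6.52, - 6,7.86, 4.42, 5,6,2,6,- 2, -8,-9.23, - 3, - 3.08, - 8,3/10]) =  [ - 10,-9.23, - 8, - 8, - 6.52, - 6, - 3.08, - 3 , - 2,1/5, 3/10, 2,4.42,5,6, 6,7.86, 8.03 ]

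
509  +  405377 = 405886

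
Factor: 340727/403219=19^1*79^1*227^1*403219^( - 1)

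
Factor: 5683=5683^1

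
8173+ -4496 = 3677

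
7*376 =2632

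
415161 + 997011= 1412172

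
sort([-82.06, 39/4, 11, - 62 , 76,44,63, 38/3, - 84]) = [  -  84, - 82.06,  -  62,39/4, 11,38/3 , 44, 63,76]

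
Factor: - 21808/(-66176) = 2^( - 3 ) * 11^( - 1)*29^1 = 29/88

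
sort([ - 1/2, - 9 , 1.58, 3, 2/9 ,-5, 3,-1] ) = [  -  9, - 5, - 1,-1/2,2/9,1.58, 3, 3 ]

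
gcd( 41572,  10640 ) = 76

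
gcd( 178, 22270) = 2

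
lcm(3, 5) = 15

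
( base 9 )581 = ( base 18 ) 18a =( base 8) 736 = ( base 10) 478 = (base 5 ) 3403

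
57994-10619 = 47375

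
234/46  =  117/23 = 5.09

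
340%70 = 60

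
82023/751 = 109 + 164/751 =109.22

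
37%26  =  11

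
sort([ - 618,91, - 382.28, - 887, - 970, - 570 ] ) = [ - 970, - 887, - 618, - 570,-382.28,91] 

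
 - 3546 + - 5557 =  - 9103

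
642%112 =82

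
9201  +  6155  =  15356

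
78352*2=156704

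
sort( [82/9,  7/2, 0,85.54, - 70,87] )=[ - 70,0,7/2,82/9,85.54,87]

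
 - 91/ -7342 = 91/7342 = 0.01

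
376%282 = 94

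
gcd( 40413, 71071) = 1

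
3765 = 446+3319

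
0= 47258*0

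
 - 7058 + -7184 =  -14242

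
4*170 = 680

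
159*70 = 11130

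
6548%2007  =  527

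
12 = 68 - 56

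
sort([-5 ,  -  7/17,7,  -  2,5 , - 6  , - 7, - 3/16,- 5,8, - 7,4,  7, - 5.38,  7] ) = [ - 7,- 7, - 6,- 5.38,-5 , - 5, - 2,  -  7/17, - 3/16, 4, 5,7, 7,7,8]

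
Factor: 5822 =2^1*41^1*71^1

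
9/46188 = 1/5132 = 0.00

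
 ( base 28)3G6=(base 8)5366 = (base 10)2806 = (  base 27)3mp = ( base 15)C71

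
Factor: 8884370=2^1*5^1*11^1*17^1*4751^1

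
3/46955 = 3/46955  =  0.00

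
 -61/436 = -61/436=- 0.14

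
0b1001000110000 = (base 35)3S1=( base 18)e6c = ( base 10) 4656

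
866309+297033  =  1163342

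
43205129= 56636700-13431571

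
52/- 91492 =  - 13/22873 =- 0.00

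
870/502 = 1 + 184/251 = 1.73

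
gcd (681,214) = 1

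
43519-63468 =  - 19949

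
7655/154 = 49 + 109/154 = 49.71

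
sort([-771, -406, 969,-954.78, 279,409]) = [ - 954.78,-771,-406,279, 409,969 ] 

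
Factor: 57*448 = 2^6*3^1*7^1*19^1=25536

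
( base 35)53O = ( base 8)14156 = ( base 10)6254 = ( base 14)23CA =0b1100001101110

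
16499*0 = 0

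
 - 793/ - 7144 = 793/7144 = 0.11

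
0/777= 0 = 0.00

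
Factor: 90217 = 90217^1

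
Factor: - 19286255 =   -  5^1*569^1*6779^1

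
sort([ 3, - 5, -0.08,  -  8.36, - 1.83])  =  [ - 8.36,-5,-1.83, - 0.08, 3 ] 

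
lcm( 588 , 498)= 48804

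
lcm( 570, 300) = 5700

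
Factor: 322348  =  2^2 * 13^1 *6199^1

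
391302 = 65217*6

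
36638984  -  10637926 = 26001058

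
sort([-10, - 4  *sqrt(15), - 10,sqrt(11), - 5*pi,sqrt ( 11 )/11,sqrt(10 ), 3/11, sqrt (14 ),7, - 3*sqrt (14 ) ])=[  -  5*pi,-4*sqrt(15), -3*sqrt( 14 ),-10, - 10,3/11, sqrt ( 11)/11,sqrt( 10 ), sqrt ( 11 ),sqrt(14), 7 ]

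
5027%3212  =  1815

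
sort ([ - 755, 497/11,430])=[ - 755, 497/11,430 ] 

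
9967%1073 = 310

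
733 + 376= 1109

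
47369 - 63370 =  - 16001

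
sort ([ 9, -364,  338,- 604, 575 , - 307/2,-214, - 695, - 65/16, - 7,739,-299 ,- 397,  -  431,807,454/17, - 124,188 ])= [ - 695,-604, - 431, - 397,-364, - 299, - 214,  -  307/2,-124 , - 7,- 65/16,9,454/17,188,338 , 575, 739, 807]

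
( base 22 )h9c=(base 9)12515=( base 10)8438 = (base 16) 20f6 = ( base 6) 103022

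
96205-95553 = 652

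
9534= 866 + 8668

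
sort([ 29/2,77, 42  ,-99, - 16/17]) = [ - 99, - 16/17,29/2,  42 , 77]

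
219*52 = 11388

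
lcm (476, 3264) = 22848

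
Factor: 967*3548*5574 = 2^3 * 3^1*887^1*929^1 * 967^1 =19123925784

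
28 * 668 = 18704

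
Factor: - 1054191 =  - 3^1*351397^1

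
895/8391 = 895/8391 = 0.11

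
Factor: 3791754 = 2^1*3^2*19^1*11087^1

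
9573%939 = 183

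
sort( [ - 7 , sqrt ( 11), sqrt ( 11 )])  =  [-7,sqrt( 11),  sqrt( 11 )]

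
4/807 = 4/807=0.00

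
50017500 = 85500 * 585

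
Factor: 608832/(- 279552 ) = -453/208 = -2^( - 4)*3^1*13^( - 1)*151^1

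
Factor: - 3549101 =  -  3549101^1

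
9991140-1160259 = 8830881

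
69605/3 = 69605/3 =23201.67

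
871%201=67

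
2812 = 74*38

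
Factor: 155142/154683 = 2^1*13^2*337^ ( - 1 )=   338/337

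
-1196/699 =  - 1196/699 = - 1.71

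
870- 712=158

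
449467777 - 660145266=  - 210677489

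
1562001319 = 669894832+892106487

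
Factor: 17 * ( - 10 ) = - 170 = - 2^1 * 5^1* 17^1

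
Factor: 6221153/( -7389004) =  -2^ ( - 2)*7^( - 2)*37699^ (-1 ) * 6221153^1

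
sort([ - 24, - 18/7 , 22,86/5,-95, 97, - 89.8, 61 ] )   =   [ - 95, - 89.8, - 24, - 18/7, 86/5,  22, 61,97]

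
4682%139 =95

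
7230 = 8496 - 1266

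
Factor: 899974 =2^1*449987^1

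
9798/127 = 77 +19/127 = 77.15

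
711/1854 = 79/206 = 0.38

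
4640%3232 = 1408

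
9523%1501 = 517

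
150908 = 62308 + 88600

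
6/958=3/479 =0.01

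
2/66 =1/33 = 0.03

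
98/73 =1+25/73 = 1.34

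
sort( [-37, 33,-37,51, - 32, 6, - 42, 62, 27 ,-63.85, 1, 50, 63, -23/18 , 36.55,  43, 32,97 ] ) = [ - 63.85,-42,- 37,  -  37,-32,-23/18  ,  1 , 6 , 27, 32 , 33, 36.55, 43, 50, 51, 62,63  ,  97]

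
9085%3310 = 2465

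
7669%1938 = 1855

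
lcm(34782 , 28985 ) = 173910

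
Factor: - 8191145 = -5^1*1171^1*1399^1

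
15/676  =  15/676=0.02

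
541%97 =56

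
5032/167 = 5032/167 = 30.13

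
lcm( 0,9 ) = 0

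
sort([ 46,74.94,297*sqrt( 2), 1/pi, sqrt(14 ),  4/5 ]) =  [ 1/pi,4/5,sqrt( 14 ), 46,74.94, 297 *sqrt(2) ]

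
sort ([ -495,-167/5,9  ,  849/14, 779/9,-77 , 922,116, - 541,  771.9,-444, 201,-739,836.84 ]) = [ - 739,-541, - 495,-444, - 77, - 167/5,  9, 849/14,779/9,116,201,771.9, 836.84,922 ]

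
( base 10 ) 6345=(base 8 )14311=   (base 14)2453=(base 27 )8J0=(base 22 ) D29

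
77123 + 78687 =155810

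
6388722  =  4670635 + 1718087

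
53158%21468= 10222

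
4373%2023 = 327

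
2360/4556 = 590/1139 = 0.52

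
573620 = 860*667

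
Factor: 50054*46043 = 2304636322 = 2^1 * 29^1*41^1*863^1*1123^1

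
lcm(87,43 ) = 3741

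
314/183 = 1 + 131/183 = 1.72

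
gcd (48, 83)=1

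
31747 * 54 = 1714338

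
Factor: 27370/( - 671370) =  - 17/417  =  -3^( - 1 ) * 17^1 * 139^( - 1 )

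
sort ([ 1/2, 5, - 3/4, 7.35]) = [ - 3/4, 1/2, 5, 7.35 ]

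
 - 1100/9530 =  - 1 + 843/953 = -0.12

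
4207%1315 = 262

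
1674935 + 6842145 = 8517080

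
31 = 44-13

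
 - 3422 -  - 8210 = 4788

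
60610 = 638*95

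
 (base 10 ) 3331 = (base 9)4511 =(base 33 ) 31V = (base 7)12466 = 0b110100000011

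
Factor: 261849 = 3^1*7^1* 37^1*337^1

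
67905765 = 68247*995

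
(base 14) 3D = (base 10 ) 55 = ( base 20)2F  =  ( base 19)2H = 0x37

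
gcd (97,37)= 1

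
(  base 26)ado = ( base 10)7122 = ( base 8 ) 15722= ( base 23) daf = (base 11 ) 5395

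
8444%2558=770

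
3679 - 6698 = -3019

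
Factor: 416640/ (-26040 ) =  -  2^4 = - 16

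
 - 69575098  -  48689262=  - 118264360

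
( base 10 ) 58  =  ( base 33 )1p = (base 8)72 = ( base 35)1N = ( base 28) 22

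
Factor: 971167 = 41^1* 23687^1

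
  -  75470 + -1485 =- 76955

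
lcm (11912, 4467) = 35736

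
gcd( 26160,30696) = 24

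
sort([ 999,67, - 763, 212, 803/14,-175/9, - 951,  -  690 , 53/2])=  [ - 951, - 763, - 690, - 175/9, 53/2, 803/14,67, 212,999 ] 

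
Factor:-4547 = -4547^1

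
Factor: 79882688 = 2^6 * 19^1 *179^1 *367^1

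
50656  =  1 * 50656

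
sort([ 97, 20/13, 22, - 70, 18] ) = [-70, 20/13, 18,  22, 97]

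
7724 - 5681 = 2043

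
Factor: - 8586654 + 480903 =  - 3^6 * 11119^1= - 8105751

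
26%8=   2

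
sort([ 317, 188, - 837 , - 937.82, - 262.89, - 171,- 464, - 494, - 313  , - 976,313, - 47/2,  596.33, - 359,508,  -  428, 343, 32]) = [-976,-937.82, -837,- 494, - 464, - 428, - 359, - 313,- 262.89,-171, - 47/2,32,  188,313, 317, 343,  508, 596.33]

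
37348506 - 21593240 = 15755266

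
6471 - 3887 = 2584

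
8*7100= 56800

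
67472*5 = 337360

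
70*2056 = 143920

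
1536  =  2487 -951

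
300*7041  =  2112300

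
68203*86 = 5865458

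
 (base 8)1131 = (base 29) kl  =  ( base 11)4a7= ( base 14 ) 30d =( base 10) 601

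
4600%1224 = 928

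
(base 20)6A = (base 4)2002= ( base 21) 64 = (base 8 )202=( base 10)130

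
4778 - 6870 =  - 2092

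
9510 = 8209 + 1301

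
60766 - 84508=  - 23742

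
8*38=304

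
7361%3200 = 961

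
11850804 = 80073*148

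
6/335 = 6/335 = 0.02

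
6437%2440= 1557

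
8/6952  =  1/869 = 0.00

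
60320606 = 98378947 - 38058341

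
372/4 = 93 = 93.00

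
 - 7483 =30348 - 37831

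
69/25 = 69/25 = 2.76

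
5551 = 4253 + 1298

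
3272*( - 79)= - 258488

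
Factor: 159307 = 17^1 * 9371^1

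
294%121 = 52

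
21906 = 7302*3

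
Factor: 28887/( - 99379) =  - 3^1*7^(-1)*9629^1 * 14197^(-1 ) 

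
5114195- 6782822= - 1668627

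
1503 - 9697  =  -8194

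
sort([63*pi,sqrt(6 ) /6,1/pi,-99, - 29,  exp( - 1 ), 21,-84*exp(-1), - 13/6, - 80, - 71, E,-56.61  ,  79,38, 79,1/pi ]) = [-99 ,  -  80,-71, - 56.61, - 84*exp ( - 1),  -  29,-13/6,  1/pi , 1/pi,exp( - 1), sqrt( 6)/6,E,  21,38, 79,79, 63*pi ]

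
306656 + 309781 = 616437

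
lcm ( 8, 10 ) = 40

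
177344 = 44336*4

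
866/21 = 866/21 = 41.24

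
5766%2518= 730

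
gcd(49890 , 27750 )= 30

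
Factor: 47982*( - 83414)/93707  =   - 2^2* 3^1*11^1* 83^( - 1) * 179^1* 233^1*727^1*1129^ ( - 1) = - 4002370548/93707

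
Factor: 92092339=92092339^1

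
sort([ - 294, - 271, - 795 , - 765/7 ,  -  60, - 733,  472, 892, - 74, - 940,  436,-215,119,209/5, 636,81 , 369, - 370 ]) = [ - 940, - 795,-733,  -  370, - 294, - 271, - 215,-765/7,- 74, - 60, 209/5,81, 119, 369,436,472,636,892] 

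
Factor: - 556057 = - 47^1*11831^1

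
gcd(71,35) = 1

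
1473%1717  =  1473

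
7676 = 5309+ 2367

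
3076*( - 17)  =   - 52292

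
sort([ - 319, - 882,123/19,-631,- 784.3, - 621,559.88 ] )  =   [ - 882, - 784.3, - 631,  -  621, - 319,123/19,559.88]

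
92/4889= 92/4889= 0.02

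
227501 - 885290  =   - 657789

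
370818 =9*41202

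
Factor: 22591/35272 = 2^( - 3)*19^1*29^1*41^1*4409^( - 1)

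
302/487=302/487 = 0.62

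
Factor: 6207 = 3^1*2069^1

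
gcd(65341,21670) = 1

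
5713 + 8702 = 14415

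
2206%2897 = 2206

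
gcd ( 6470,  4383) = 1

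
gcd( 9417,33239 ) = 43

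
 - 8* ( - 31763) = 254104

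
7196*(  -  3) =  - 21588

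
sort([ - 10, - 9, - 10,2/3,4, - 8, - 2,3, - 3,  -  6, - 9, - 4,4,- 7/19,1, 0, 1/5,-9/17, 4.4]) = [ - 10,-10 , - 9,- 9, - 8, - 6, - 4, - 3, - 2, - 9/17,  -  7/19,0,1/5,2/3,1 , 3,4,  4,4.4]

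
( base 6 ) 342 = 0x86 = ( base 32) 46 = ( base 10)134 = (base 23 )5j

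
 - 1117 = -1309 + 192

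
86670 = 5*17334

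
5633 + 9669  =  15302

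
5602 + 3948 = 9550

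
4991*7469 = 37277779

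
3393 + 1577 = 4970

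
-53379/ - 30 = 1779+3/10 = 1779.30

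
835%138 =7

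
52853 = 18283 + 34570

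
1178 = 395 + 783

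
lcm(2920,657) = 26280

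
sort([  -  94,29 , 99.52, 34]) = [ - 94,  29,34,99.52 ]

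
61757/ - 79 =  - 782 + 21/79 = - 781.73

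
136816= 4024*34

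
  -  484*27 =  - 13068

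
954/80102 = 477/40051  =  0.01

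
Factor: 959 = 7^1* 137^1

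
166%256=166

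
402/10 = 40 + 1/5 =40.20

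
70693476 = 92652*763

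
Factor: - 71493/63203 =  - 3^1*7^( -1 )*9029^( - 1) * 23831^1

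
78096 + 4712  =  82808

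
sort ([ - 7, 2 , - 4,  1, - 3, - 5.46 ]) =[- 7, - 5.46, - 4, - 3,  1,  2]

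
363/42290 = 363/42290 = 0.01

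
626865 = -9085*( - 69) 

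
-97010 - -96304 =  - 706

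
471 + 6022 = 6493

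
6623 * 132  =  874236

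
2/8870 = 1/4435 = 0.00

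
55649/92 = 604 + 81/92 = 604.88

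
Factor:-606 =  - 2^1* 3^1*101^1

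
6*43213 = 259278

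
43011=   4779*9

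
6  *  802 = 4812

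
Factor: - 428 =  - 2^2*107^1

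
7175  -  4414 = 2761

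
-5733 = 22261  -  27994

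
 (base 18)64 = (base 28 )40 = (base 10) 112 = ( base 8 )160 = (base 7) 220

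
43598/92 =473 + 41/46 = 473.89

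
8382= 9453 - 1071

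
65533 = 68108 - 2575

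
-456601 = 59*( -7739) 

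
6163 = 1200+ 4963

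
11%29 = 11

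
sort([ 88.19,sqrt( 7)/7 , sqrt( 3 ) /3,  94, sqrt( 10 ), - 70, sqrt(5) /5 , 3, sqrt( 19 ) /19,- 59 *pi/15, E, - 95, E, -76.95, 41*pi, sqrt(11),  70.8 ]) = [ - 95,-76.95 , - 70,  -  59*pi/15 , sqrt (19)/19,  sqrt(7 ) /7 , sqrt ( 5 ) /5, sqrt(3 )/3, E , E, 3, sqrt(10 ), sqrt( 11 ) , 70.8, 88.19, 94,  41*pi]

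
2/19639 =2/19639 = 0.00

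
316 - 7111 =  - 6795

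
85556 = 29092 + 56464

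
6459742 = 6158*1049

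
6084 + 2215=8299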